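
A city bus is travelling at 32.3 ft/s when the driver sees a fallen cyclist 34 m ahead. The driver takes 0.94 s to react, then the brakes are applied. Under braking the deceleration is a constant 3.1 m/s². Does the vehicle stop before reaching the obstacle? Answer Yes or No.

Yes

32.3 ft/s × 0.3048 = 9.8450 m/s.
Reaction distance = 9.8450 × 0.94 = 9.254 m.
Braking distance = v²/(2a) = 96.924 / 6.200 = 15.633 m.
Total stopping distance = 9.254 + 15.633 = 24.887 m, vs 34 m available — it stops with 34 − 24.887 = 9.113 m to spare.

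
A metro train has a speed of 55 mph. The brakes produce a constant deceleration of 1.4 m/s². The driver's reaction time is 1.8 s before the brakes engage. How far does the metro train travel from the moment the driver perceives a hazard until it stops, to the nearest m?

55 mph × 0.44704 = 24.5872 m/s.
Reaction distance = v·t_r = 24.5872 × 1.8 = 44.257 m.
Braking distance = v²/(2a) = 24.5872² / (2 × 1.400) = 604.530 / 2.800 = 215.904 m.
Total = 44.257 + 215.904 = 260.161 m.

Total stopping distance ≈ 260 m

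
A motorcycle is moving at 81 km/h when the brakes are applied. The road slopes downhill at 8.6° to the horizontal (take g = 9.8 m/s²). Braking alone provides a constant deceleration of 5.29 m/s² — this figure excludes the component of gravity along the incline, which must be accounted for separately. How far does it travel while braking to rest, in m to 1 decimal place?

81 km/h ÷ 3.6 = 22.5000 m/s.
Gravity along the downhill slope reduces the braking deceleration: a_eff = 5.290 − 9.8·sin 8.6° = 5.290 − 1.465 = 3.825 m/s².
Braking distance = v²/(2a) = 22.5000² / (2 × 3.825) = 506.250 / 7.650 = 66.176 m.

Braking distance ≈ 66.2 m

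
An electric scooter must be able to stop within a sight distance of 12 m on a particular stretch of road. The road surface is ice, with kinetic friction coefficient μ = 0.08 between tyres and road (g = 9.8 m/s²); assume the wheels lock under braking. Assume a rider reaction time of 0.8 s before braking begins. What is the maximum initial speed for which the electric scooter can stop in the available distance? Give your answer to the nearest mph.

a = μg = 0.08 × 9.8 = 0.784 m/s².
Stopping distance: v·t_r + v²/(2a) = 12 with t_r = 0.8 s and a = 0.784 m/s².
So v² + 1.254 v − 18.82 = 0.
Positive root: v = −a·t_r + √((a·t_r)² + 2a·d) = −0.627 + √(0.393 + 18.82) = 3.7563 m/s.
3.7563 m/s ÷ 0.44704 = 8.403 mph.

Maximum speed ≈ 8 mph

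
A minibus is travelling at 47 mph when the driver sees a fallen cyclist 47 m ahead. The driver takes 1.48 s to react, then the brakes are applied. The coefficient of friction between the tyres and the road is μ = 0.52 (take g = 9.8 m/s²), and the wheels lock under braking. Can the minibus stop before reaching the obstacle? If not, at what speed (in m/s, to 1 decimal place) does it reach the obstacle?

47 mph × 0.44704 = 21.0109 m/s.
a = μg = 0.52 × 9.8 = 5.096 m/s².
Reaction distance = 21.0109 × 1.48 = 31.096 m.
Braking distance needed to stop: v²/(2a) = 441.458 / 10.192 = 43.314 m, so total needed = 31.096 + 43.314 = 74.410 m > 47 m — it cannot stop.
Distance remaining when braking begins: 47 − 31.096 = 15.904 m.
v² = v₀² − 2a·d = 441.458 − 2 × 5.096 × 15.904 = 279.364 m²/s².
v = √279.364 = 16.714 m/s.

No — it strikes the obstacle at 16.7 m/s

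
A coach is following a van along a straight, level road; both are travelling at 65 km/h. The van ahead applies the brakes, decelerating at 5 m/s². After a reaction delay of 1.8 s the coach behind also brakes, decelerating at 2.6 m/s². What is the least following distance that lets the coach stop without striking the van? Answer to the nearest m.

65 km/h ÷ 3.6 = 18.0556 m/s.
Leader travels v²/(2a_L) = 326.005 / 10.000 = 32.600 m before stopping.
Follower covers v·t_r = 18.0556 × 1.8 = 32.500 m while reacting, then v²/(2a_F) = 326.005 / 5.200 = 62.693 m while braking, for a total of 32.500 + 62.693 = 95.193 m.
Since a_F ≤ a_L and the follower starts braking later, the follower is never slower than the leader, so the closest approach is when both have stopped.
Minimum gap = 95.193 − 32.600 = 62.593 m.

Minimum gap ≈ 63 m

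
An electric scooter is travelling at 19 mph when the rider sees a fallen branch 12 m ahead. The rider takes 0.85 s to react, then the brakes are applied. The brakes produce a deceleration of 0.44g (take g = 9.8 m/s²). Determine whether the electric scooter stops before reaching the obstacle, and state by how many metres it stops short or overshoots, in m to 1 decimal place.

No — it overshoots by 3.6 m

19 mph × 0.44704 = 8.4938 m/s.
a = 0.44 × 9.8 = 4.312 m/s².
Reaction distance = 8.4938 × 0.85 = 7.220 m.
Braking distance = v²/(2a) = 72.145 / 8.624 = 8.366 m.
Total stopping distance = 7.220 + 8.366 = 15.586 m, vs 12 m available — it cannot stop in time and overshoots by 15.586 − 12 = 3.586 m.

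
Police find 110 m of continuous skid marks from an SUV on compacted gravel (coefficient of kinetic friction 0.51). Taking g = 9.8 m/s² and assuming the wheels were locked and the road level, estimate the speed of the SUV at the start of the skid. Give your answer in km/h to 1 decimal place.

Deceleration a = μg = 0.51 × 9.8 = 4.998 m/s².
v = √(2a·d) = √(2 × 4.998 × 110) = √1099.560 = 33.1596 m/s.
= 33.1596 × 3.6 = 119.375 km/h.

Initial speed ≈ 119.4 km/h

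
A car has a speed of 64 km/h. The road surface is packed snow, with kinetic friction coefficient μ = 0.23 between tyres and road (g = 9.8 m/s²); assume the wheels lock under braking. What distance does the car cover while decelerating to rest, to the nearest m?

64 km/h ÷ 3.6 = 17.7778 m/s.
a = μg = 0.23 × 9.8 = 2.254 m/s².
Braking distance = v²/(2a) = 17.7778² / (2 × 2.254) = 316.050 / 4.508 = 70.109 m.

Braking distance ≈ 70 m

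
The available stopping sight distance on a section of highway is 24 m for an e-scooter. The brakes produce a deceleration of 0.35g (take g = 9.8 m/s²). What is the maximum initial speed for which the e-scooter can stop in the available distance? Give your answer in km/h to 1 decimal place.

Maximum speed ≈ 46.2 km/h

a = 0.35 × 9.8 = 3.430 m/s².
v²/(2a) = d ⇒ v = √(2 × 3.430 × 24) = √164.64 = 12.8312 m/s.
12.8312 m/s × 3.6 = 46.192 km/h.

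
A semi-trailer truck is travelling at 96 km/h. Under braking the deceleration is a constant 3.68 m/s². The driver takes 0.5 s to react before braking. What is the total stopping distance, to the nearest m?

96 km/h ÷ 3.6 = 26.6667 m/s.
Reaction distance = v·t_r = 26.6667 × 0.5 = 13.333 m.
Braking distance = v²/(2a) = 26.6667² / (2 × 3.680) = 711.113 / 7.360 = 96.619 m.
Total = 13.333 + 96.619 = 109.952 m.

Total stopping distance ≈ 110 m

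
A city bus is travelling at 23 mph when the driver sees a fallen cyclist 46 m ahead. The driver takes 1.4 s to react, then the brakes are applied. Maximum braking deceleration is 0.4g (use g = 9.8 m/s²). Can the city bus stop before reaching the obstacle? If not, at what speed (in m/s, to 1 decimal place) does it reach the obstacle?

Yes — it stops about 18.1 m short of the obstacle, so it never reaches it

23 mph × 0.44704 = 10.2819 m/s.
a = 0.4 × 9.8 = 3.920 m/s².
Reaction distance = 10.2819 × 1.4 = 14.395 m.
Braking distance = v²/(2a) = 105.717 / 7.840 = 13.484 m.
Total stopping distance = 14.395 + 13.484 = 27.879 m, vs 46 m available — it stops with 46 − 27.879 = 18.121 m to spare.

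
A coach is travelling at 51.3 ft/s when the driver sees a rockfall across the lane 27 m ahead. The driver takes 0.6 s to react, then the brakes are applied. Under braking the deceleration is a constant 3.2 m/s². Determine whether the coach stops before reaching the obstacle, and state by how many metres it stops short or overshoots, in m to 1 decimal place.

No — it overshoots by 20.6 m

51.3 ft/s × 0.3048 = 15.6362 m/s.
Reaction distance = 15.6362 × 0.6 = 9.382 m.
Braking distance = v²/(2a) = 244.491 / 6.400 = 38.202 m.
Total stopping distance = 9.382 + 38.202 = 47.584 m, vs 27 m available — it cannot stop in time and overshoots by 47.584 − 27 = 20.584 m.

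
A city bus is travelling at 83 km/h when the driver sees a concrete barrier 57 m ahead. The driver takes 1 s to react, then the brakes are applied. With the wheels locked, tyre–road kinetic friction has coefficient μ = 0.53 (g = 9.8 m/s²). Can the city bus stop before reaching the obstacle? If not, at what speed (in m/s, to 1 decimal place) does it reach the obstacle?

No — it strikes the obstacle at 13.4 m/s

83 km/h ÷ 3.6 = 23.0556 m/s.
a = μg = 0.53 × 9.8 = 5.194 m/s².
Reaction distance = 23.0556 × 1 = 23.056 m.
Braking distance needed to stop: v²/(2a) = 531.561 / 10.388 = 51.171 m, so total needed = 23.056 + 51.171 = 74.227 m > 57 m — it cannot stop.
Distance remaining when braking begins: 57 − 23.056 = 33.944 m.
v² = v₀² − 2a·d = 531.561 − 2 × 5.194 × 33.944 = 178.951 m²/s².
v = √178.951 = 13.377 m/s.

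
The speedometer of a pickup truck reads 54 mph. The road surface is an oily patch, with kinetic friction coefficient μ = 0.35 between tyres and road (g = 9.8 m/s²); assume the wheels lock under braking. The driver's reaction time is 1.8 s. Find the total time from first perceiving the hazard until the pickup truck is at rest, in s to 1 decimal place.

54 mph × 0.44704 = 24.1402 m/s.
a = μg = 0.35 × 9.8 = 3.430 m/s².
Braking time = v/a = 24.1402 / 3.430 = 7.038 s.
Total = 1.8 + 7.038 = 8.838 s.

Total time ≈ 8.8 s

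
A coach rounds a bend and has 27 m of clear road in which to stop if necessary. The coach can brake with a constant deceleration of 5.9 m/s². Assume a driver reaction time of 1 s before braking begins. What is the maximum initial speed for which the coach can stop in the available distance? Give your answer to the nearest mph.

Maximum speed ≈ 29 mph

Stopping distance: v·t_r + v²/(2a) = 27 with t_r = 1 s and a = 5.900 m/s².
So v² + 11.800 v − 318.60 = 0.
Positive root: v = −a·t_r + √((a·t_r)² + 2a·d) = −5.900 + √(34.810 + 318.60) = 12.8992 m/s.
12.8992 m/s ÷ 0.44704 = 28.855 mph.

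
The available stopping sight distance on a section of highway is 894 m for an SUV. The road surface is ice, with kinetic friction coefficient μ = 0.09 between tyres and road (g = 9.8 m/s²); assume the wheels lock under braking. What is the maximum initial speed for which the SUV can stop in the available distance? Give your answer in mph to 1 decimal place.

Maximum speed ≈ 88.8 mph

a = μg = 0.09 × 9.8 = 0.882 m/s².
v²/(2a) = d ⇒ v = √(2 × 0.882 × 894) = √1577.02 = 39.7117 m/s.
39.7117 m/s ÷ 0.44704 = 88.833 mph.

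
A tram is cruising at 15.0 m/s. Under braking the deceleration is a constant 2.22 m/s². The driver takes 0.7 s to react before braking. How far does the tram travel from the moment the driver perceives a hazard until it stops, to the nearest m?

Reaction distance = v·t_r = 15.0000 × 0.7 = 10.500 m.
Braking distance = v²/(2a) = 15.0000² / (2 × 2.220) = 225.000 / 4.440 = 50.676 m.
Total = 10.500 + 50.676 = 61.176 m.

Total stopping distance ≈ 61 m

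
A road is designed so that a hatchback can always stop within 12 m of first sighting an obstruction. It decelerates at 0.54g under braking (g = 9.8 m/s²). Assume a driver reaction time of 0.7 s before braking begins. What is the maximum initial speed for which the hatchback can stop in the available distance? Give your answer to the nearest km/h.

a = 0.54 × 9.8 = 5.292 m/s².
Stopping distance: v·t_r + v²/(2a) = 12 with t_r = 0.7 s and a = 5.292 m/s².
So v² + 7.409 v − 127.01 = 0.
Positive root: v = −a·t_r + √((a·t_r)² + 2a·d) = −3.704 + √(13.720 + 127.01) = 8.1590 m/s.
8.1590 m/s × 3.6 = 29.372 km/h.

Maximum speed ≈ 29 km/h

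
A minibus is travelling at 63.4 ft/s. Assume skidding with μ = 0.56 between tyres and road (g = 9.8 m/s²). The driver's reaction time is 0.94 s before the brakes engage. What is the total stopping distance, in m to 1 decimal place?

Total stopping distance ≈ 52.2 m

63.4 ft/s × 0.3048 = 19.3243 m/s.
a = μg = 0.56 × 9.8 = 5.488 m/s².
Reaction distance = v·t_r = 19.3243 × 0.94 = 18.165 m.
Braking distance = v²/(2a) = 19.3243² / (2 × 5.488) = 373.429 / 10.976 = 34.022 m.
Total = 18.165 + 34.022 = 52.187 m.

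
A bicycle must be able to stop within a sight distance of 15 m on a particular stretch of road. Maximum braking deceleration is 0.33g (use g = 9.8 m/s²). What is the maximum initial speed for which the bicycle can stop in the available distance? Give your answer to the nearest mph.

a = 0.33 × 9.8 = 3.234 m/s².
v²/(2a) = d ⇒ v = √(2 × 3.234 × 15) = √97.02 = 9.8499 m/s.
9.8499 m/s ÷ 0.44704 = 22.034 mph.

Maximum speed ≈ 22 mph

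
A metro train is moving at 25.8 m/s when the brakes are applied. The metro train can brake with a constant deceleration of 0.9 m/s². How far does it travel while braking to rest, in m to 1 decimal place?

Braking distance = v²/(2a) = 25.8000² / (2 × 0.900) = 665.640 / 1.800 = 369.800 m.

Braking distance ≈ 369.8 m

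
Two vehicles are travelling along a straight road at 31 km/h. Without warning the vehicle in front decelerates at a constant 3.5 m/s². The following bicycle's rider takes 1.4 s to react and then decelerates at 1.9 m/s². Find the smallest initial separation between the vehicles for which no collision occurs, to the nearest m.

Minimum gap ≈ 21 m

31 km/h ÷ 3.6 = 8.6111 m/s.
Leader travels v²/(2a_L) = 74.151 / 7.000 = 10.593 m before stopping.
Follower covers v·t_r = 8.6111 × 1.4 = 12.056 m while reacting, then v²/(2a_F) = 74.151 / 3.800 = 19.513 m while braking, for a total of 12.056 + 19.513 = 31.569 m.
Since a_F ≤ a_L and the follower starts braking later, the follower is never slower than the leader, so the closest approach is when both have stopped.
Minimum gap = 31.569 − 10.593 = 20.976 m.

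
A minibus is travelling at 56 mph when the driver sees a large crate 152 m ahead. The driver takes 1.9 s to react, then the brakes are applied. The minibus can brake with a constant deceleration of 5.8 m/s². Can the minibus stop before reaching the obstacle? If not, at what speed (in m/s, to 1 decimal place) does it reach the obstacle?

Yes — it stops about 50.4 m short of the obstacle, so it never reaches it

56 mph × 0.44704 = 25.0342 m/s.
Reaction distance = 25.0342 × 1.9 = 47.565 m.
Braking distance = v²/(2a) = 626.711 / 11.600 = 54.027 m.
Total stopping distance = 47.565 + 54.027 = 101.592 m, vs 152 m available — it stops with 152 − 101.592 = 50.408 m to spare.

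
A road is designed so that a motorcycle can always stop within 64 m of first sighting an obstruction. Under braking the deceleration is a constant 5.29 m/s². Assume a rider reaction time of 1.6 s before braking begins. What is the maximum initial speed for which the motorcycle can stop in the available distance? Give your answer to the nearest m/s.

Maximum speed ≈ 19 m/s

Stopping distance: v·t_r + v²/(2a) = 64 with t_r = 1.6 s and a = 5.290 m/s².
So v² + 16.928 v − 677.12 = 0.
Positive root: v = −a·t_r + √((a·t_r)² + 2a·d) = −8.464 + √(71.639 + 677.12) = 18.8995 m/s.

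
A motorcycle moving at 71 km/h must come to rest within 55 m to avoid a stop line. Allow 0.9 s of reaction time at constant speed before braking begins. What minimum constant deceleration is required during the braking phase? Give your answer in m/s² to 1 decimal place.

Required deceleration ≈ 5.2 m/s²

71 km/h ÷ 3.6 = 19.7222 m/s.
Distance covered during reaction = 19.7222 × 0.9 = 17.750 m.
Distance available for braking: 55 − 17.750 = 37.250 m.
v² = 2a·d ⇒ a = v²/(2d) = 19.7222² / (2 × 37.250) = 388.965 / 74.500 = 5.2210 m/s².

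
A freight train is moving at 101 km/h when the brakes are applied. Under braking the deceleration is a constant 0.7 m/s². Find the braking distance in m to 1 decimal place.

Braking distance ≈ 562.2 m

101 km/h ÷ 3.6 = 28.0556 m/s.
Braking distance = v²/(2a) = 28.0556² / (2 × 0.700) = 787.117 / 1.400 = 562.226 m.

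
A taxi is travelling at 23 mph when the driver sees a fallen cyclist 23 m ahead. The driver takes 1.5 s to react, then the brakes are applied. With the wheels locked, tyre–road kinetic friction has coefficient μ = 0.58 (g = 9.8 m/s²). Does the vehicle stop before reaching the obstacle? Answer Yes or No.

No

23 mph × 0.44704 = 10.2819 m/s.
a = μg = 0.58 × 9.8 = 5.684 m/s².
Reaction distance = 10.2819 × 1.5 = 15.423 m.
Braking distance = v²/(2a) = 105.717 / 11.368 = 9.300 m.
Total stopping distance = 15.423 + 9.300 = 24.723 m, vs 23 m available — it cannot stop in time and overshoots by 24.723 − 23 = 1.723 m.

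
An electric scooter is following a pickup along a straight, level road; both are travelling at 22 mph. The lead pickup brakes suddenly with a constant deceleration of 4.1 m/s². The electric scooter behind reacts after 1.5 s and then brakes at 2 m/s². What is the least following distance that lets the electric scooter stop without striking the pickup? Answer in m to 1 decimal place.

22 mph × 0.44704 = 9.8349 m/s.
Leader travels v²/(2a_L) = 96.725 / 8.200 = 11.796 m before stopping.
Follower covers v·t_r = 9.8349 × 1.5 = 14.752 m while reacting, then v²/(2a_F) = 96.725 / 4.000 = 24.181 m while braking, for a total of 14.752 + 24.181 = 38.933 m.
Since a_F ≤ a_L and the follower starts braking later, the follower is never slower than the leader, so the closest approach is when both have stopped.
Minimum gap = 38.933 − 11.796 = 27.137 m.

Minimum gap ≈ 27.1 m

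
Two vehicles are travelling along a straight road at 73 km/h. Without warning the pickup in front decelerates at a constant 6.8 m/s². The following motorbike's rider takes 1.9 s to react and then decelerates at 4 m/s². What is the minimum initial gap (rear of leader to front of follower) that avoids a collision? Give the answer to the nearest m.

73 km/h ÷ 3.6 = 20.2778 m/s.
Leader travels v²/(2a_L) = 411.189 / 13.600 = 30.234 m before stopping.
Follower covers v·t_r = 20.2778 × 1.9 = 38.528 m while reacting, then v²/(2a_F) = 411.189 / 8.000 = 51.399 m while braking, for a total of 38.528 + 51.399 = 89.927 m.
Since a_F ≤ a_L and the follower starts braking later, the follower is never slower than the leader, so the closest approach is when both have stopped.
Minimum gap = 89.927 − 30.234 = 59.693 m.

Minimum gap ≈ 60 m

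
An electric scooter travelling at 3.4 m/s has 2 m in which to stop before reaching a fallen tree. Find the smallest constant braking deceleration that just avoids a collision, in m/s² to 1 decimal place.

v² = 2a·d ⇒ a = v²/(2d) = 3.4000² / (2 × 2.000) = 11.560 / 4.000 = 2.8900 m/s².

Required deceleration ≈ 2.9 m/s²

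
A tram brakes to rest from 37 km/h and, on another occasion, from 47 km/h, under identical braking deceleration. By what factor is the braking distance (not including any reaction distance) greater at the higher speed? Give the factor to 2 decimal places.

Factor ≈ 1.61

Braking distance d = v²/(2a), so with a fixed, d ∝ v².
Factor = (47/37)² = 1.2703² = 1.6137.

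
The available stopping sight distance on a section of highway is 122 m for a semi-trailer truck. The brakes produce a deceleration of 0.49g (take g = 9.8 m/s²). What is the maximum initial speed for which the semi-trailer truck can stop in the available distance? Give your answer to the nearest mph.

a = 0.49 × 9.8 = 4.802 m/s².
v²/(2a) = d ⇒ v = √(2 × 4.802 × 122) = √1171.69 = 34.2300 m/s.
34.2300 m/s ÷ 0.44704 = 76.570 mph.

Maximum speed ≈ 77 mph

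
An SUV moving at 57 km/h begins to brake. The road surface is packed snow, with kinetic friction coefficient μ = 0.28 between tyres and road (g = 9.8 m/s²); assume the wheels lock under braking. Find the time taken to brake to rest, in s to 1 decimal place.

Braking time ≈ 5.8 s

57 km/h ÷ 3.6 = 15.8333 m/s.
a = μg = 0.28 × 9.8 = 2.744 m/s².
Braking time = v/a = 15.8333 / 2.744 = 5.770 s.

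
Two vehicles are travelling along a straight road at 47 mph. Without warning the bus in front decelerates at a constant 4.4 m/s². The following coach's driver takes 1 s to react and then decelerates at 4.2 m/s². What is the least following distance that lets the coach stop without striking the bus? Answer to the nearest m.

Minimum gap ≈ 23 m

47 mph × 0.44704 = 21.0109 m/s.
Leader travels v²/(2a_L) = 441.458 / 8.800 = 50.166 m before stopping.
Follower covers v·t_r = 21.0109 × 1 = 21.011 m while reacting, then v²/(2a_F) = 441.458 / 8.400 = 52.555 m while braking, for a total of 21.011 + 52.555 = 73.566 m.
Since a_F ≤ a_L and the follower starts braking later, the follower is never slower than the leader, so the closest approach is when both have stopped.
Minimum gap = 73.566 − 50.166 = 23.400 m.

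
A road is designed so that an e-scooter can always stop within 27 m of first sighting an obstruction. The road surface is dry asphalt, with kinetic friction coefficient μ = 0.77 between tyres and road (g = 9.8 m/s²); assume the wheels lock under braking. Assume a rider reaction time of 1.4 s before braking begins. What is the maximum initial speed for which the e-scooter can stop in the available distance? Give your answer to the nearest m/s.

Maximum speed ≈ 12 m/s

a = μg = 0.77 × 9.8 = 7.546 m/s².
Stopping distance: v·t_r + v²/(2a) = 27 with t_r = 1.4 s and a = 7.546 m/s².
So v² + 21.129 v − 407.48 = 0.
Positive root: v = −a·t_r + √((a·t_r)² + 2a·d) = −10.564 + √(111.598 + 407.48) = 12.2193 m/s.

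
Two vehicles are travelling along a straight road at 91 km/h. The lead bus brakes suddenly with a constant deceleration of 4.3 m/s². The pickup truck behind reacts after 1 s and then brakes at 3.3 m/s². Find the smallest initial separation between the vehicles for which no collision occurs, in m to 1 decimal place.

Minimum gap ≈ 47.8 m

91 km/h ÷ 3.6 = 25.2778 m/s.
Leader travels v²/(2a_L) = 638.967 / 8.600 = 74.298 m before stopping.
Follower covers v·t_r = 25.2778 × 1 = 25.278 m while reacting, then v²/(2a_F) = 638.967 / 6.600 = 96.813 m while braking, for a total of 25.278 + 96.813 = 122.091 m.
Since a_F ≤ a_L and the follower starts braking later, the follower is never slower than the leader, so the closest approach is when both have stopped.
Minimum gap = 122.091 − 74.298 = 47.793 m.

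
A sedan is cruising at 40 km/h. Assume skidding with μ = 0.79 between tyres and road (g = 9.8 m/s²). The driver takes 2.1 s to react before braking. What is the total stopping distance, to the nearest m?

Total stopping distance ≈ 31 m

40 km/h ÷ 3.6 = 11.1111 m/s.
a = μg = 0.79 × 9.8 = 7.742 m/s².
Reaction distance = v·t_r = 11.1111 × 2.1 = 23.333 m.
Braking distance = v²/(2a) = 11.1111² / (2 × 7.742) = 123.457 / 15.484 = 7.973 m.
Total = 23.333 + 7.973 = 31.306 m.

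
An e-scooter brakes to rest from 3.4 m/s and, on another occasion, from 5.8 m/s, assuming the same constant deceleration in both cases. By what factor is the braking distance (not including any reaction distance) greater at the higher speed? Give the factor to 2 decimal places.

Factor ≈ 2.91

Braking distance d = v²/(2a), so with a fixed, d ∝ v².
Factor = (5.8/3.4)² = 1.7059² = 2.9101.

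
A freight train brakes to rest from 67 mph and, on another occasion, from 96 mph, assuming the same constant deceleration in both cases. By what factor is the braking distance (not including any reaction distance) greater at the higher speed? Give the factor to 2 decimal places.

Factor ≈ 2.05

Braking distance d = v²/(2a), so with a fixed, d ∝ v².
Factor = (96/67)² = 1.4328² = 2.0529.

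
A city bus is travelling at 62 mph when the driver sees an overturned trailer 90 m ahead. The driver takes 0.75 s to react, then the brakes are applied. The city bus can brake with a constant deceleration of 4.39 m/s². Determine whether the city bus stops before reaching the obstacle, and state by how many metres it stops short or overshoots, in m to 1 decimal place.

No — it overshoots by 18.3 m

62 mph × 0.44704 = 27.7165 m/s.
Reaction distance = 27.7165 × 0.75 = 20.787 m.
Braking distance = v²/(2a) = 768.204 / 8.780 = 87.495 m.
Total stopping distance = 20.787 + 87.495 = 108.282 m, vs 90 m available — it cannot stop in time and overshoots by 108.282 − 90 = 18.282 m.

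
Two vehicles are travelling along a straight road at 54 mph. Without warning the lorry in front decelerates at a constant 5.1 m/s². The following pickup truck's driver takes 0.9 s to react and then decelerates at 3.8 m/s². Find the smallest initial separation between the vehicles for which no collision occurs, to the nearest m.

54 mph × 0.44704 = 24.1402 m/s.
Leader travels v²/(2a_L) = 582.749 / 10.200 = 57.132 m before stopping.
Follower covers v·t_r = 24.1402 × 0.9 = 21.726 m while reacting, then v²/(2a_F) = 582.749 / 7.600 = 76.678 m while braking, for a total of 21.726 + 76.678 = 98.404 m.
Since a_F ≤ a_L and the follower starts braking later, the follower is never slower than the leader, so the closest approach is when both have stopped.
Minimum gap = 98.404 − 57.132 = 41.272 m.

Minimum gap ≈ 41 m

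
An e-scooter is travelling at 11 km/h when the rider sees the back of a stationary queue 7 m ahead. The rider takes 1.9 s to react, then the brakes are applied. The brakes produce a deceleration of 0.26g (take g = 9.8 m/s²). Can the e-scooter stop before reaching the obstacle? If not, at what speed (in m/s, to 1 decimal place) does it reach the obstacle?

11 km/h ÷ 3.6 = 3.0556 m/s.
a = 0.26 × 9.8 = 2.548 m/s².
Reaction distance = 3.0556 × 1.9 = 5.806 m.
Braking distance needed to stop: v²/(2a) = 9.337 / 5.096 = 1.832 m, so total needed = 5.806 + 1.832 = 7.638 m > 7 m — it cannot stop.
Distance remaining when braking begins: 7 − 5.806 = 1.194 m.
v² = v₀² − 2a·d = 9.337 − 2 × 2.548 × 1.194 = 3.252 m²/s².
v = √3.252 = 1.803 m/s.

No — it strikes the obstacle at 1.8 m/s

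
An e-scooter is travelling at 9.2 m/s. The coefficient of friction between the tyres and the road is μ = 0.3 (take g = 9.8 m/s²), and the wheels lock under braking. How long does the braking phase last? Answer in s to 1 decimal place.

Braking time ≈ 3.1 s

a = μg = 0.3 × 9.8 = 2.940 m/s².
Braking time = v/a = 9.2000 / 2.940 = 3.129 s.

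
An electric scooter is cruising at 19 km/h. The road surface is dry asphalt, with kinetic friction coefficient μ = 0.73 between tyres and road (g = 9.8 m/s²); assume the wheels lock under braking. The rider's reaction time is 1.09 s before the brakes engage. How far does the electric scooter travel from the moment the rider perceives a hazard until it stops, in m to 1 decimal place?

19 km/h ÷ 3.6 = 5.2778 m/s.
a = μg = 0.73 × 9.8 = 7.154 m/s².
Reaction distance = v·t_r = 5.2778 × 1.09 = 5.753 m.
Braking distance = v²/(2a) = 5.2778² / (2 × 7.154) = 27.855 / 14.308 = 1.947 m.
Total = 5.753 + 1.947 = 7.700 m.

Total stopping distance ≈ 7.7 m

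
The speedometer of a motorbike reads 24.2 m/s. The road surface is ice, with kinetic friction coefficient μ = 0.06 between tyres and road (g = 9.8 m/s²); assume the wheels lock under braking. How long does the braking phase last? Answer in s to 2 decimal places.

Braking time ≈ 41.16 s

a = μg = 0.06 × 9.8 = 0.588 m/s².
Braking time = v/a = 24.2000 / 0.588 = 41.156 s.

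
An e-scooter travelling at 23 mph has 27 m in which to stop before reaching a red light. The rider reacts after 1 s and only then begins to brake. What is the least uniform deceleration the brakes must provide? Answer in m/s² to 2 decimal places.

Required deceleration ≈ 3.16 m/s²

23 mph × 0.44704 = 10.2819 m/s.
Distance covered during reaction = 10.2819 × 1 = 10.282 m.
Distance available for braking: 27 − 10.282 = 16.718 m.
v² = 2a·d ⇒ a = v²/(2d) = 10.2819² / (2 × 16.718) = 105.717 / 33.436 = 3.1618 m/s².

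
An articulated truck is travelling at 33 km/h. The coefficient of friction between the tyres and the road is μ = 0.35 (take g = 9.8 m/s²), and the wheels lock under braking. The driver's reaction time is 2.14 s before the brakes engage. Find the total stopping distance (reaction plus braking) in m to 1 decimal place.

33 km/h ÷ 3.6 = 9.1667 m/s.
a = μg = 0.35 × 9.8 = 3.430 m/s².
Reaction distance = v·t_r = 9.1667 × 2.14 = 19.617 m.
Braking distance = v²/(2a) = 9.1667² / (2 × 3.430) = 84.028 / 6.860 = 12.249 m.
Total = 19.617 + 12.249 = 31.866 m.

Total stopping distance ≈ 31.9 m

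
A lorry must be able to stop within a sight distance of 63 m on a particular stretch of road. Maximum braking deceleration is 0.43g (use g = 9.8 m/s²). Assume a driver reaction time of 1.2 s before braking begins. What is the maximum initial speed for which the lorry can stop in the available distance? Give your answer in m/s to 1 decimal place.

a = 0.43 × 9.8 = 4.214 m/s².
Stopping distance: v·t_r + v²/(2a) = 63 with t_r = 1.2 s and a = 4.214 m/s².
So v² + 10.114 v − 530.96 = 0.
Positive root: v = −a·t_r + √((a·t_r)² + 2a·d) = −5.057 + √(25.573 + 530.96) = 18.5340 m/s.

Maximum speed ≈ 18.5 m/s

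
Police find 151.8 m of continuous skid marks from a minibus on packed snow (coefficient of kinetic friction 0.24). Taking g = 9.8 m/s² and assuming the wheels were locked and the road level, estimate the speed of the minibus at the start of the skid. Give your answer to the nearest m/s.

Initial speed ≈ 27 m/s

Deceleration a = μg = 0.24 × 9.8 = 2.352 m/s².
v = √(2a·d) = √(2 × 2.352 × 151.8) = √714.067 = 26.7220 m/s.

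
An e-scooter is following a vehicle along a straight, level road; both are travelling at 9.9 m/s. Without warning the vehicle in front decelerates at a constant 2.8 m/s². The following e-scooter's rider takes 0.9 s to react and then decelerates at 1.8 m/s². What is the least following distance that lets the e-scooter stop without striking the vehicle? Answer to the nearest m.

Leader travels v²/(2a_L) = 98.010 / 5.600 = 17.502 m before stopping.
Follower covers v·t_r = 9.9000 × 0.9 = 8.910 m while reacting, then v²/(2a_F) = 98.010 / 3.600 = 27.225 m while braking, for a total of 8.910 + 27.225 = 36.135 m.
Since a_F ≤ a_L and the follower starts braking later, the follower is never slower than the leader, so the closest approach is when both have stopped.
Minimum gap = 36.135 − 17.502 = 18.633 m.

Minimum gap ≈ 19 m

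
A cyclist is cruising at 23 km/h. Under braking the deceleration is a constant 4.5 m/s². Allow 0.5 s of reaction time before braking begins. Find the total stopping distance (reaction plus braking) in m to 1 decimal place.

23 km/h ÷ 3.6 = 6.3889 m/s.
Reaction distance = v·t_r = 6.3889 × 0.5 = 3.194 m.
Braking distance = v²/(2a) = 6.3889² / (2 × 4.500) = 40.818 / 9.000 = 4.535 m.
Total = 3.194 + 4.535 = 7.729 m.

Total stopping distance ≈ 7.7 m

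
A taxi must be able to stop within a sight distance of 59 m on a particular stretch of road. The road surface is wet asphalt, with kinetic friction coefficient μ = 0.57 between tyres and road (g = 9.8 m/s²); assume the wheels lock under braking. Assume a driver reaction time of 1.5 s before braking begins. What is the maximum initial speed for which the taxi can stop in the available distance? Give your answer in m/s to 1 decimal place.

Maximum speed ≈ 18.6 m/s

a = μg = 0.57 × 9.8 = 5.586 m/s².
Stopping distance: v·t_r + v²/(2a) = 59 with t_r = 1.5 s and a = 5.586 m/s².
So v² + 16.758 v − 659.15 = 0.
Positive root: v = −a·t_r + √((a·t_r)² + 2a·d) = −8.379 + √(70.208 + 659.15) = 18.6276 m/s.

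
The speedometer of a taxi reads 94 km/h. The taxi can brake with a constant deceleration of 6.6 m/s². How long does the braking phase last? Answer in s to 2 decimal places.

94 km/h ÷ 3.6 = 26.1111 m/s.
Braking time = v/a = 26.1111 / 6.600 = 3.956 s.

Braking time ≈ 3.96 s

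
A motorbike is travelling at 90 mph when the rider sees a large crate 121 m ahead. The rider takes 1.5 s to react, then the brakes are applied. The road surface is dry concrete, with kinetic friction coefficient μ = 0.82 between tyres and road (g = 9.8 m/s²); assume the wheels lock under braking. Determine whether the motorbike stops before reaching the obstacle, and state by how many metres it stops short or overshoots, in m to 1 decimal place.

90 mph × 0.44704 = 40.2336 m/s.
a = μg = 0.82 × 9.8 = 8.036 m/s².
Reaction distance = 40.2336 × 1.5 = 60.350 m.
Braking distance = v²/(2a) = 1618.743 / 16.072 = 100.718 m.
Total stopping distance = 60.350 + 100.718 = 161.068 m, vs 121 m available — it cannot stop in time and overshoots by 161.068 − 121 = 40.068 m.

No — it overshoots by 40.1 m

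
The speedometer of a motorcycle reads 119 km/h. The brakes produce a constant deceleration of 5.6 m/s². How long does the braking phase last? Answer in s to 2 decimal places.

119 km/h ÷ 3.6 = 33.0556 m/s.
Braking time = v/a = 33.0556 / 5.600 = 5.903 s.

Braking time ≈ 5.90 s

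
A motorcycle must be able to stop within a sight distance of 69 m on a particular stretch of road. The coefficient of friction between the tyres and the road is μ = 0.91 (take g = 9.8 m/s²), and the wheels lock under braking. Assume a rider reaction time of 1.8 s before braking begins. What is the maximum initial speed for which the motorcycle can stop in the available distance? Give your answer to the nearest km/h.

a = μg = 0.91 × 9.8 = 8.918 m/s².
Stopping distance: v·t_r + v²/(2a) = 69 with t_r = 1.8 s and a = 8.918 m/s².
So v² + 32.105 v − 1230.68 = 0.
Positive root: v = −a·t_r + √((a·t_r)² + 2a·d) = −16.052 + √(257.667 + 1230.68) = 22.5271 m/s.
22.5271 m/s × 3.6 = 81.098 km/h.

Maximum speed ≈ 81 km/h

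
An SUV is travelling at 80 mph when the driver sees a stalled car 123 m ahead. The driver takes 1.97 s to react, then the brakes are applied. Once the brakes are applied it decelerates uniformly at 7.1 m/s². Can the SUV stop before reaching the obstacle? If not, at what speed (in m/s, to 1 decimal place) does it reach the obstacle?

No — it strikes the obstacle at 23.1 m/s

80 mph × 0.44704 = 35.7632 m/s.
Reaction distance = 35.7632 × 1.97 = 70.454 m.
Braking distance needed to stop: v²/(2a) = 1279.006 / 14.200 = 90.071 m, so total needed = 70.454 + 90.071 = 160.525 m > 123 m — it cannot stop.
Distance remaining when braking begins: 123 − 70.454 = 52.546 m.
v² = v₀² − 2a·d = 1279.006 − 2 × 7.100 × 52.546 = 532.853 m²/s².
v = √532.853 = 23.084 m/s.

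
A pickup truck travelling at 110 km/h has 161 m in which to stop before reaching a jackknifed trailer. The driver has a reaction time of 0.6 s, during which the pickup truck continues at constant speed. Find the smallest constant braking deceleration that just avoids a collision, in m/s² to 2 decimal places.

Required deceleration ≈ 3.27 m/s²

110 km/h ÷ 3.6 = 30.5556 m/s.
Distance covered during reaction = 30.5556 × 0.6 = 18.333 m.
Distance available for braking: 161 − 18.333 = 142.667 m.
v² = 2a·d ⇒ a = v²/(2d) = 30.5556² / (2 × 142.667) = 933.645 / 285.334 = 3.2721 m/s².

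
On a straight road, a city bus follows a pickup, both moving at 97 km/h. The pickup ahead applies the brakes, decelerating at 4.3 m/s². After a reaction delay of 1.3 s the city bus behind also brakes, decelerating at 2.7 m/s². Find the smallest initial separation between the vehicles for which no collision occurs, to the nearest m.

Minimum gap ≈ 85 m

97 km/h ÷ 3.6 = 26.9444 m/s.
Leader travels v²/(2a_L) = 726.001 / 8.600 = 84.419 m before stopping.
Follower covers v·t_r = 26.9444 × 1.3 = 35.028 m while reacting, then v²/(2a_F) = 726.001 / 5.400 = 134.445 m while braking, for a total of 35.028 + 134.445 = 169.473 m.
Since a_F ≤ a_L and the follower starts braking later, the follower is never slower than the leader, so the closest approach is when both have stopped.
Minimum gap = 169.473 − 84.419 = 85.054 m.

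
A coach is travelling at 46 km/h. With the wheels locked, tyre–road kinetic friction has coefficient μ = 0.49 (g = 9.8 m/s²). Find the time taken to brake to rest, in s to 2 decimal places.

46 km/h ÷ 3.6 = 12.7778 m/s.
a = μg = 0.49 × 9.8 = 4.802 m/s².
Braking time = v/a = 12.7778 / 4.802 = 2.661 s.

Braking time ≈ 2.66 s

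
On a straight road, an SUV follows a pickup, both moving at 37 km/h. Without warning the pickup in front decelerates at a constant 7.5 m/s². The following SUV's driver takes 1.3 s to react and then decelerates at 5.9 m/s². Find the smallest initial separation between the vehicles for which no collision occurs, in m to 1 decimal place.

Minimum gap ≈ 15.3 m

37 km/h ÷ 3.6 = 10.2778 m/s.
Leader travels v²/(2a_L) = 105.633 / 15.000 = 7.042 m before stopping.
Follower covers v·t_r = 10.2778 × 1.3 = 13.361 m while reacting, then v²/(2a_F) = 105.633 / 11.800 = 8.952 m while braking, for a total of 13.361 + 8.952 = 22.313 m.
Since a_F ≤ a_L and the follower starts braking later, the follower is never slower than the leader, so the closest approach is when both have stopped.
Minimum gap = 22.313 − 7.042 = 15.271 m.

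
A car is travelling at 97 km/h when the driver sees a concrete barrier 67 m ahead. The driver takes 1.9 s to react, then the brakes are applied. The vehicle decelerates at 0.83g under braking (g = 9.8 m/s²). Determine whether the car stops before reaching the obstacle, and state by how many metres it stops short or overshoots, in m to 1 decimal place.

97 km/h ÷ 3.6 = 26.9444 m/s.
a = 0.83 × 9.8 = 8.134 m/s².
Reaction distance = 26.9444 × 1.9 = 51.194 m.
Braking distance = v²/(2a) = 726.001 / 16.268 = 44.628 m.
Total stopping distance = 51.194 + 44.628 = 95.822 m, vs 67 m available — it cannot stop in time and overshoots by 95.822 − 67 = 28.822 m.

No — it overshoots by 28.8 m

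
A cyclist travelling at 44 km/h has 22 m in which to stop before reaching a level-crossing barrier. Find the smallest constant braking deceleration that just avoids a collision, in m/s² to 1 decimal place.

44 km/h ÷ 3.6 = 12.2222 m/s.
v² = 2a·d ⇒ a = v²/(2d) = 12.2222² / (2 × 22.000) = 149.382 / 44.000 = 3.3950 m/s².

Required deceleration ≈ 3.4 m/s²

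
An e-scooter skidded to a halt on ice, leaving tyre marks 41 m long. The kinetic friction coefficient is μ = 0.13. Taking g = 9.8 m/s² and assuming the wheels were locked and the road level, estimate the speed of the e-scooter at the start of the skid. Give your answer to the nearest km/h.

Initial speed ≈ 37 km/h

Deceleration a = μg = 0.13 × 9.8 = 1.274 m/s².
v = √(2a·d) = √(2 × 1.274 × 41) = √104.468 = 10.2210 m/s.
= 10.2210 × 3.6 = 36.796 km/h.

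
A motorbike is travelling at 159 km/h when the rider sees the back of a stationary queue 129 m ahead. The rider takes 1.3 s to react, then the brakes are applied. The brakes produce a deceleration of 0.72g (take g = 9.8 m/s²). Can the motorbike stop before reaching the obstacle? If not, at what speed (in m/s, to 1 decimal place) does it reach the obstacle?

No — it strikes the obstacle at 30.7 m/s

159 km/h ÷ 3.6 = 44.1667 m/s.
a = 0.72 × 9.8 = 7.056 m/s².
Reaction distance = 44.1667 × 1.3 = 57.417 m.
Braking distance needed to stop: v²/(2a) = 1950.697 / 14.112 = 138.230 m, so total needed = 57.417 + 138.230 = 195.647 m > 129 m — it cannot stop.
Distance remaining when braking begins: 129 − 57.417 = 71.583 m.
v² = v₀² − 2a·d = 1950.697 − 2 × 7.056 × 71.583 = 940.518 m²/s².
v = √940.518 = 30.668 m/s.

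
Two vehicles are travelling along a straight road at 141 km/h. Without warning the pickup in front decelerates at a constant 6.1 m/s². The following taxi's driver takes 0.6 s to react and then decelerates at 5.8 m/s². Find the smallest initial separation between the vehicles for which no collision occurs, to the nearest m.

141 km/h ÷ 3.6 = 39.1667 m/s.
Leader travels v²/(2a_L) = 1534.030 / 12.200 = 125.740 m before stopping.
Follower covers v·t_r = 39.1667 × 0.6 = 23.500 m while reacting, then v²/(2a_F) = 1534.030 / 11.600 = 132.244 m while braking, for a total of 23.500 + 132.244 = 155.744 m.
Since a_F ≤ a_L and the follower starts braking later, the follower is never slower than the leader, so the closest approach is when both have stopped.
Minimum gap = 155.744 − 125.740 = 30.004 m.

Minimum gap ≈ 30 m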